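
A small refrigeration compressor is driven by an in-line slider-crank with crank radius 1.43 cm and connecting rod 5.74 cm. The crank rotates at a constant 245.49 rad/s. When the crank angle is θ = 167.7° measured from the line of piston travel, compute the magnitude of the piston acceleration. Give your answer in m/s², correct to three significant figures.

ω = 245.5 rad/s
x(θ) = r cosθ + √(L² − r² sin²θ); with ω constant, a = ω²·d²x/dθ².
d²x/dθ² = −r cosθ − r²(cos2θ)/√u − r⁴ sin²2θ/(4u^{3/2}),  u = L² − r² sin²θ = 0.00328548 m².
Substituting r = 0.0143 m, L = 0.0574 m, θ = 167.7°: d²x/dθ² = +0.010718 m.
a = ω²·d²x/dθ² = (245.5)²·(+0.010718) = +645.95 m/s²;  |a| = 645.95 m/s².

646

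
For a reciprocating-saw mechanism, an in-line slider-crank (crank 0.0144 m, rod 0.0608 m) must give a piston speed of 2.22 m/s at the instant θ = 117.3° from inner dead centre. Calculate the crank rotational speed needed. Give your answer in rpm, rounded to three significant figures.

1860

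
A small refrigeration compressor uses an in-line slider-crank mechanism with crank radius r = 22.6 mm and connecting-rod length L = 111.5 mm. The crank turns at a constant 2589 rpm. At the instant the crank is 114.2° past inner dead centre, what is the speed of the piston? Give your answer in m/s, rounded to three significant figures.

ω = 2π·2589/60 = 271.1 rad/s
For an in-line slider-crank, x = r cosθ + √(L² − r² sin²θ), so v = −rω sinθ·[1 + r cosθ/√(L² − r² sin²θ)].
With r = 0.0226 m, L = 0.1115 m, θ = 114.2°: √(L² − r² sin²θ) = 0.10958 m.
v = −0.0226·271.1·0.91212·[1 + 0.0226·-0.40992/0.10958] = -5.1163 m/s.
|v| = 5.1163 m/s.

5.12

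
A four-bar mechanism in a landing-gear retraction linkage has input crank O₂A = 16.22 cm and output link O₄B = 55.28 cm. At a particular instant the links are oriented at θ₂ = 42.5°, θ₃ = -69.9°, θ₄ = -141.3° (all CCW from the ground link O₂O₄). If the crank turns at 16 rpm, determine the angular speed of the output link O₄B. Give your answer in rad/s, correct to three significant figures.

0.480

ω₂ = 1.676 rad/s (from 16 rpm).
Differentiating the loop-closure r₂e^{iθ₂}+r₃e^{iθ₃}=r₁+r₄e^{iθ₄} gives r₂ω₂e^{iθ₂}+r₃ω₃e^{iθ₃}=r₄ω₄e^{iθ₄}.
Eliminating the other unknown: ω₄ = r₂ω₂ sin(θ₂−θ₃) / [r₄ sin(θ₄−θ₃)].
Numerator sine = +0.92455; denominator sine = -0.94777.
Result = 0.1622·1.676·(+0.92455) / (0.5528·(-0.94777)) = -0.47958 rad/s; magnitude 0.47958 rad/s.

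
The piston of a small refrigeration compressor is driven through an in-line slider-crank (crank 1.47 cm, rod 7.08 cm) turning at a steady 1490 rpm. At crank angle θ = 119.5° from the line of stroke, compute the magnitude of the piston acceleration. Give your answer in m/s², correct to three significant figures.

215

ω = 2π·1490/60 = 156 rad/s
x(θ) = r cosθ + √(L² − r² sin²θ); with ω constant, a = ω²·d²x/dθ².
d²x/dθ² = −r cosθ − r²(cos2θ)/√u − r⁴ sin²2θ/(4u^{3/2}),  u = L² − r² sin²θ = 0.00484895 m².
Substituting r = 0.0147 m, L = 0.0708 m, θ = 119.5°: d²x/dθ² = +0.0088115 m.
a = ω²·d²x/dθ² = (156)²·(+0.0088115) = +214.53 m/s²;  |a| = 214.53 m/s².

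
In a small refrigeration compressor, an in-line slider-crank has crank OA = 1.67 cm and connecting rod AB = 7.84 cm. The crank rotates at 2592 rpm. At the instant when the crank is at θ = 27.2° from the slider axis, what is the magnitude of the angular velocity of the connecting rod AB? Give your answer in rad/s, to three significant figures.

51.7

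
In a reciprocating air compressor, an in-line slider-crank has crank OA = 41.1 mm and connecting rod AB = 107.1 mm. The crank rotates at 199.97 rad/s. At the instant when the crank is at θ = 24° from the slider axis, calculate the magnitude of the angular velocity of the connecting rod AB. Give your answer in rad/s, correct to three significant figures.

ω = 200 rad/s
The rod makes angle φ with the slider axis where L sinφ = r sinθ; differentiating, L cosφ·φ̇ = r ω cosθ.
L cosφ = √(L² − r² sin²θ) = 0.10579 m.
|ω_rod| = r ω |cosθ| / √(L² − r² sin²θ) = 0.0411·200·0.91355/0.10579 = 70.975 rad/s.

71.0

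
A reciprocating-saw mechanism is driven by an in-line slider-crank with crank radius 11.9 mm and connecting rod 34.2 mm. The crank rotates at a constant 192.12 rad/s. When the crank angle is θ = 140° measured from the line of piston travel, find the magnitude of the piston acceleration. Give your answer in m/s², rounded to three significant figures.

ω = 192.1 rad/s
x(θ) = r cosθ + √(L² − r² sin²θ); with ω constant, a = ω²·d²x/dθ².
d²x/dθ² = −r cosθ − r²(cos2θ)/√u − r⁴ sin²2θ/(4u^{3/2}),  u = L² − r² sin²θ = 0.00111113 m².
Substituting r = 0.0119 m, L = 0.0342 m, θ = 140°: d²x/dθ² = +0.008247 m.
a = ω²·d²x/dθ² = (192.1)²·(+0.008247) = +304.4 m/s²;  |a| = 304.4 m/s².

304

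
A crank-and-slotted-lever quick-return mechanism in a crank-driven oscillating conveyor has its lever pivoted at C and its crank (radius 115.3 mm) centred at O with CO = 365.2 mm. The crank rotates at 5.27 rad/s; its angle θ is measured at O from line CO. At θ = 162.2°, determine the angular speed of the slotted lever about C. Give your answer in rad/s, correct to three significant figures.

2.12

ω = 5.27 rad/s
Crank pin A relative to C: A = (d + r cosθ, r sinθ); lever angle φ = atan2(r sinθ, d + r cosθ).
Differentiating tanφ: φ̇ = rω(d cosθ + r)/(d² + r² + 2dr cosθ).
d² + r² + 2dr cosθ = |CA|² = 0.0664814 m²;  d cosθ + r = -0.23242 m.
|ω_lever| = |0.1153·5.27·-0.23242| / 0.0664814 = 2.1243 rad/s.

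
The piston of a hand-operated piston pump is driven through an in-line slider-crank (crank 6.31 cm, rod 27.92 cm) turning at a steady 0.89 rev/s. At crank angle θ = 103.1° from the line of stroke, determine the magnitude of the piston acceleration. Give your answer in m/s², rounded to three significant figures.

ω = 2π·0.89 = 5.592 rad/s
x(θ) = r cosθ + √(L² − r² sin²θ); with ω constant, a = ω²·d²x/dθ².
d²x/dθ² = −r cosθ − r²(cos2θ)/√u − r⁴ sin²2θ/(4u^{3/2}),  u = L² − r² sin²θ = 0.0741756 m².
Substituting r = 0.0631 m, L = 0.2792 m, θ = 103.1°: d²x/dθ² = +0.027381 m.
a = ω²·d²x/dθ² = (5.592)²·(+0.027381) = +0.85622 m/s²;  |a| = 0.85622 m/s².

0.856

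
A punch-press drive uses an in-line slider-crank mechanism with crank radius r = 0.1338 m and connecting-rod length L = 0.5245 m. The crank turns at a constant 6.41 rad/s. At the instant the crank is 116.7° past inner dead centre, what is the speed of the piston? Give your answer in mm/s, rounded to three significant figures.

ω = 6.41 rad/s
For an in-line slider-crank, x = r cosθ + √(L² − r² sin²θ), so v = −rω sinθ·[1 + r cosθ/√(L² − r² sin²θ)].
With r = 0.1338 m, L = 0.5245 m, θ = 116.7°: √(L² − r² sin²θ) = 0.5107 m.
v = −0.1338·6.41·0.89337·[1 + 0.1338·-0.44932/0.5107] = -0.67601 m/s.
|v| = 0.67601 m/s = 676.01 mm/s.

676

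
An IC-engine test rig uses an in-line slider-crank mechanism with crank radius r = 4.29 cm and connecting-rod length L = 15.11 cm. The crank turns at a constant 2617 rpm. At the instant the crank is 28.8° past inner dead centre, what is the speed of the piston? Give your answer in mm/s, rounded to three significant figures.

ω = 2π·2617/60 = 274.1 rad/s
For an in-line slider-crank, x = r cosθ + √(L² − r² sin²θ), so v = −rω sinθ·[1 + r cosθ/√(L² − r² sin²θ)].
With r = 0.0429 m, L = 0.1511 m, θ = 28.8°: √(L² − r² sin²θ) = 0.14968 m.
v = −0.0429·274.1·0.48175·[1 + 0.0429·0.87631/0.14968] = -7.0864 m/s.
|v| = 7.0864 m/s = 7086.4 mm/s.

7090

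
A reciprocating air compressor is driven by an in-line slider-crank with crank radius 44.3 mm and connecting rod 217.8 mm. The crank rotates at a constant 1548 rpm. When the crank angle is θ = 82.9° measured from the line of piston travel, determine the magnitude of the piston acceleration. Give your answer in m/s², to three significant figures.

90.3

ω = 2π·1548/60 = 162.1 rad/s
x(θ) = r cosθ + √(L² − r² sin²θ); with ω constant, a = ω²·d²x/dθ².
d²x/dθ² = −r cosθ − r²(cos2θ)/√u − r⁴ sin²2θ/(4u^{3/2}),  u = L² − r² sin²θ = 0.0455043 m².
Substituting r = 0.0443 m, L = 0.2178 m, θ = 82.9°: d²x/dθ² = +0.0034372 m.
a = ω²·d²x/dθ² = (162.1)²·(+0.0034372) = +90.325 m/s²;  |a| = 90.325 m/s².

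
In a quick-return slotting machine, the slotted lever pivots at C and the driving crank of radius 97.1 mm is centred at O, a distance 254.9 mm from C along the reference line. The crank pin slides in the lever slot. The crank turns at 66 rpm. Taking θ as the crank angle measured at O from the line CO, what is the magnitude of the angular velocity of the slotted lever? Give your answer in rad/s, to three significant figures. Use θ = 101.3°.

0.489

ω = 6.912 rad/s (from 66 rpm).
Crank pin A relative to C: A = (d + r cosθ, r sinθ); lever angle φ = atan2(r sinθ, d + r cosθ).
Differentiating tanφ: φ̇ = rω(d cosθ + r)/(d² + r² + 2dr cosθ).
d² + r² + 2dr cosθ = |CA|² = 0.0647028 m²;  d cosθ + r = +0.047153 m.
|ω_lever| = |0.0971·6.912·+0.047153| / 0.0647028 = 0.48908 rad/s.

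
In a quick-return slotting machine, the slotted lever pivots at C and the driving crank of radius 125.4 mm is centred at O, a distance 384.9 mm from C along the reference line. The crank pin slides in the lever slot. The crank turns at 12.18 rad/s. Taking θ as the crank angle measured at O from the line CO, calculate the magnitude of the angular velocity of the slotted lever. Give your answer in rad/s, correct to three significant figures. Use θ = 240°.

0.886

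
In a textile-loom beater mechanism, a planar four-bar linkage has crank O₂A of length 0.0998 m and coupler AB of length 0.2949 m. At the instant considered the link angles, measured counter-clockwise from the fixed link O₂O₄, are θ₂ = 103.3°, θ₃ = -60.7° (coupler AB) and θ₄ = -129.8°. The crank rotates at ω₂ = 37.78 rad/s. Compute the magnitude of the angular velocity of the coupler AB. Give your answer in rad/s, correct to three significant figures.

10.9

ω₂ = 37.78 rad/s
Differentiating the loop-closure r₂e^{iθ₂}+r₃e^{iθ₃}=r₁+r₄e^{iθ₄} gives r₂ω₂e^{iθ₂}+r₃ω₃e^{iθ₃}=r₄ω₄e^{iθ₄}.
Eliminating the other unknown: ω₃ = r₂ω₂ sin(θ₄−θ₂) / [r₃ sin(θ₃−θ₄)].
Numerator sine = +0.79968; denominator sine = +0.93420.
Result = 0.0998·37.78·(+0.79968) / (0.2949·(+0.93420)) = +10.944 rad/s; magnitude 10.944 rad/s.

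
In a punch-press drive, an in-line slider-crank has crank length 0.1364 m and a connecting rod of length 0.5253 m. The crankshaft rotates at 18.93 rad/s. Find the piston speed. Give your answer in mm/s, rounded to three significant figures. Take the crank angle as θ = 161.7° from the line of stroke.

ω = 18.93 rad/s
For an in-line slider-crank, x = r cosθ + √(L² − r² sin²θ), so v = −rω sinθ·[1 + r cosθ/√(L² − r² sin²θ)].
With r = 0.1364 m, L = 0.5253 m, θ = 161.7°: √(L² − r² sin²θ) = 0.52355 m.
v = −0.1364·18.93·0.31399·[1 + 0.1364·-0.94943/0.52355] = -0.61021 m/s.
|v| = 0.61021 m/s = 610.21 mm/s.

610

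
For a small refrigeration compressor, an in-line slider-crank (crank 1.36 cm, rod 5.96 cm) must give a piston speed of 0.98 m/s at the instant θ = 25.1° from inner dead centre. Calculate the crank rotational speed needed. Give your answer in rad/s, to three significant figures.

141

For an in-line slider-crank, |v_piston| = rω|sinθ|·[1 + r cosθ/√(L² − r² sin²θ)].
With r = 0.0136 m, L = 0.0596 m, θ = 25.1°: the bracketed kinematic factor |dx/dθ| = 0.0069669 m.
ω = v/|dx/dθ| = 0.98/0.0069669 = 140.67 rad/s.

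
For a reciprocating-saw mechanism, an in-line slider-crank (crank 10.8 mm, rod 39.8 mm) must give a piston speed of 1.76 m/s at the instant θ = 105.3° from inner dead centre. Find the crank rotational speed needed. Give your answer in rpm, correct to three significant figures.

1740

For an in-line slider-crank, |v_piston| = rω|sinθ|·[1 + r cosθ/√(L² − r² sin²θ)].
With r = 0.0108 m, L = 0.0398 m, θ = 105.3°: the bracketed kinematic factor |dx/dθ| = 0.0096444 m.
ω = v/|dx/dθ| = 1.76/0.0096444 = 182.49 rad/s.
N = 60ω/(2π) = 1742.7 rpm.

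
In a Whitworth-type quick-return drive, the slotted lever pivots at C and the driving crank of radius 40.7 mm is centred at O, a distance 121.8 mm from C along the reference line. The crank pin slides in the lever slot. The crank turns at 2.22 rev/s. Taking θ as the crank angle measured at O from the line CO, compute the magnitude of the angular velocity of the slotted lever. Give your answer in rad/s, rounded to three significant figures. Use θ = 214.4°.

4.08

ω = 13.95 rad/s (from 2.22 rev/s).
Crank pin A relative to C: A = (d + r cosθ, r sinθ); lever angle φ = atan2(r sinθ, d + r cosθ).
Differentiating tanφ: φ̇ = rω(d cosθ + r)/(d² + r² + 2dr cosθ).
d² + r² + 2dr cosθ = |CA|² = 0.00831113 m²;  d cosθ + r = -0.059799 m.
|ω_lever| = |0.0407·13.95·-0.059799| / 0.00831113 = 4.0847 rad/s.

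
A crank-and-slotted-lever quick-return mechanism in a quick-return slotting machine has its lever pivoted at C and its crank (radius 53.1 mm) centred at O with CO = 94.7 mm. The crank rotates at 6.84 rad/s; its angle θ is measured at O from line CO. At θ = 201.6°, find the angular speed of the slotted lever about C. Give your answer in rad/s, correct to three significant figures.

ω = 6.84 rad/s
Crank pin A relative to C: A = (d + r cosθ, r sinθ); lever angle φ = atan2(r sinθ, d + r cosθ).
Differentiating tanφ: φ̇ = rω(d cosθ + r)/(d² + r² + 2dr cosθ).
d² + r² + 2dr cosθ = |CA|² = 0.00243681 m²;  d cosθ + r = -0.03495 m.
|ω_lever| = |0.0531·6.84·-0.03495| / 0.00243681 = 5.2092 rad/s.

5.21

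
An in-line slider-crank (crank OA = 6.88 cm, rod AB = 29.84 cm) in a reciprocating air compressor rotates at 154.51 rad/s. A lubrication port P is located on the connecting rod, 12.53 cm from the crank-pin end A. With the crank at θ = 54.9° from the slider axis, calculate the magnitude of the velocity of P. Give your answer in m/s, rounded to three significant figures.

ω = 154.5 rad/s.  Crank-pin speed |V_A| = rω = 10.63 m/s, perpendicular to OA.
Rod angle: sinφ = −(r/L) sinθ ⇒ φ = -10.873°; ω_rod = −rω cosθ/√(L²−r²sin²θ) = -20.859 rad/s.
V_P = V_A + ω_rod × AP, with AP = 0.1253 m along the rod.
Components: V_Px = −rω sinθ − a·ω_rod·sinφ = -9.1902 m/s;  V_Py = rω cosθ + a·ω_rod·cosφ = +3.5458 m/s.
|V_P| = √(V_Px² + V_Py²) = 9.8505 m/s.

9.85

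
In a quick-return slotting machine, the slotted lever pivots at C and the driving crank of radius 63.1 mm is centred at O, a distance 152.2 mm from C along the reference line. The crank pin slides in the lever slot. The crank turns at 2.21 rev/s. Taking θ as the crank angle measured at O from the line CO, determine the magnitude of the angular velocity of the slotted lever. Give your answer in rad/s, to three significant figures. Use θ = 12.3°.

ω = 13.89 rad/s (from 2.21 rev/s).
Crank pin A relative to C: A = (d + r cosθ, r sinθ); lever angle φ = atan2(r sinθ, d + r cosθ).
Differentiating tanφ: φ̇ = rω(d cosθ + r)/(d² + r² + 2dr cosθ).
d² + r² + 2dr cosθ = |CA|² = 0.0459132 m²;  d cosθ + r = +0.21181 m.
|ω_lever| = |0.0631·13.89·+0.21181| / 0.0459132 = 4.0421 rad/s.

4.04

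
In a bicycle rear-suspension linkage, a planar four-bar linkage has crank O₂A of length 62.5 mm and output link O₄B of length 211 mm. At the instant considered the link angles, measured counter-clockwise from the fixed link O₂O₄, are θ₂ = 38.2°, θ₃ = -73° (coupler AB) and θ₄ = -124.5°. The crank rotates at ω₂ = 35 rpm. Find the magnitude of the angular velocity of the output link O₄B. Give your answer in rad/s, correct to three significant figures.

1.29

ω₂ = 3.665 rad/s (from 35 rpm).
Differentiating the loop-closure r₂e^{iθ₂}+r₃e^{iθ₃}=r₁+r₄e^{iθ₄} gives r₂ω₂e^{iθ₂}+r₃ω₃e^{iθ₃}=r₄ω₄e^{iθ₄}.
Eliminating the other unknown: ω₄ = r₂ω₂ sin(θ₂−θ₃) / [r₄ sin(θ₄−θ₃)].
Numerator sine = +0.93232; denominator sine = -0.78261.
Result = 0.0625·3.665·(+0.93232) / (0.211·(-0.78261)) = -1.2934 rad/s; magnitude 1.2934 rad/s.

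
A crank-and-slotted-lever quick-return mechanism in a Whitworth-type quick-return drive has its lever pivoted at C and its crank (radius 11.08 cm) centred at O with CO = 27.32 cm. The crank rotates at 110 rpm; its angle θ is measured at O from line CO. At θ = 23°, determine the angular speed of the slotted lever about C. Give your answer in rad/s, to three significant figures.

3.24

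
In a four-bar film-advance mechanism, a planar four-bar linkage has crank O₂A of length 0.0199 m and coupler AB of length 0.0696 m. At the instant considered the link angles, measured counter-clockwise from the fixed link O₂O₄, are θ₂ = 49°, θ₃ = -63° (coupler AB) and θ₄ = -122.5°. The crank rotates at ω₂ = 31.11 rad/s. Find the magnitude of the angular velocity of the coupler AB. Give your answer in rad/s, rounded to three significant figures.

ω₂ = 31.11 rad/s
Differentiating the loop-closure r₂e^{iθ₂}+r₃e^{iθ₃}=r₁+r₄e^{iθ₄} gives r₂ω₂e^{iθ₂}+r₃ω₃e^{iθ₃}=r₄ω₄e^{iθ₄}.
Eliminating the other unknown: ω₃ = r₂ω₂ sin(θ₄−θ₂) / [r₃ sin(θ₃−θ₄)].
Numerator sine = -0.14781; denominator sine = +0.86163.
Result = 0.0199·31.11·(-0.14781) / (0.0696·(+0.86163)) = -1.5259 rad/s; magnitude 1.5259 rad/s.

1.53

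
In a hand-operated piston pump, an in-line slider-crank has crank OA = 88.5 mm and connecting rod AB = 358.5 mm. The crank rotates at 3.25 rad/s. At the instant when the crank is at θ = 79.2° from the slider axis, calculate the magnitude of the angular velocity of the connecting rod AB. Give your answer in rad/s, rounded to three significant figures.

ω = 3.25 rad/s
The rod makes angle φ with the slider axis where L sinφ = r sinθ; differentiating, L cosφ·φ̇ = r ω cosθ.
L cosφ = √(L² − r² sin²θ) = 0.3478 m.
|ω_rod| = r ω |cosθ| / √(L² − r² sin²θ) = 0.0885·3.25·0.18738/0.3478 = 0.15496 rad/s.

0.155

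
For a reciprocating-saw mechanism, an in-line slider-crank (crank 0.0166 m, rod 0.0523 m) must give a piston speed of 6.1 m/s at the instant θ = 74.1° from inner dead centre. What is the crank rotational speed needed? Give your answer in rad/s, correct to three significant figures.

For an in-line slider-crank, |v_piston| = rω|sinθ|·[1 + r cosθ/√(L² − r² sin²θ)].
With r = 0.0166 m, L = 0.0523 m, θ = 74.1°: the bracketed kinematic factor |dx/dθ| = 0.017423 m.
ω = v/|dx/dθ| = 6.1/0.017423 = 350.12 rad/s.

350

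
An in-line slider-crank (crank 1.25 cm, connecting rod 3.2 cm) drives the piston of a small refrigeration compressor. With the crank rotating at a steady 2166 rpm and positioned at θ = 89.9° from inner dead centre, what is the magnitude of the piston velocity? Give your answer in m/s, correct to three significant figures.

ω = 2π·2166/60 = 226.8 rad/s
For an in-line slider-crank, x = r cosθ + √(L² − r² sin²θ), so v = −rω sinθ·[1 + r cosθ/√(L² − r² sin²θ)].
With r = 0.0125 m, L = 0.032 m, θ = 89.9°: √(L² − r² sin²θ) = 0.029458 m.
v = −0.0125·226.8·1.00000·[1 + 0.0125·0.00175/0.029458] = -2.8374 m/s.
|v| = 2.8374 m/s.

2.84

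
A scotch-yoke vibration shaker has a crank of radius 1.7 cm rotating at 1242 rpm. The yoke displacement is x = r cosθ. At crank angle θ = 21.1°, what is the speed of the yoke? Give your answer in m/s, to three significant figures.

0.796

ω = 130.1 rad/s (from 1242 rpm).
x = r cosθ ⇒ ẋ = −rω sinθ.
|v| = rω|sinθ| = 0.017·130.1·|sin 21.1°| = 0.79597 m/s.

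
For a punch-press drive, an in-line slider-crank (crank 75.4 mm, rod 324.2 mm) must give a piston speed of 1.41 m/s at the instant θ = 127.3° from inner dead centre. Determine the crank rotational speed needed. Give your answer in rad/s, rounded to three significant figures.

27.4

For an in-line slider-crank, |v_piston| = rω|sinθ|·[1 + r cosθ/√(L² − r² sin²θ)].
With r = 0.0754 m, L = 0.3242 m, θ = 127.3°: the bracketed kinematic factor |dx/dθ| = 0.051377 m.
ω = v/|dx/dθ| = 1.41/0.051377 = 27.444 rad/s.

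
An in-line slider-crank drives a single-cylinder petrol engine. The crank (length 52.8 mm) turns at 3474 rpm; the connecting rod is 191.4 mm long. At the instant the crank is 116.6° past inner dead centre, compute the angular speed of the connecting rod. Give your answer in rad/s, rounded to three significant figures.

ω = 363.8 rad/s (converted from 3474 rpm).
The rod makes angle φ with the slider axis where L sinφ = r sinθ; differentiating, L cosφ·φ̇ = r ω cosθ.
L cosφ = √(L² − r² sin²θ) = 0.18549 m.
|ω_rod| = r ω |cosθ| / √(L² − r² sin²θ) = 0.0528·363.8·0.44776/0.18549 = 46.369 rad/s.

46.4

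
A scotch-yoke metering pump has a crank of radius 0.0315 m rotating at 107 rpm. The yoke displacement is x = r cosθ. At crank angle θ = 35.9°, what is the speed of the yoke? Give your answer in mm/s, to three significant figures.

ω = 11.21 rad/s (from 107 rpm).
x = r cosθ ⇒ ẋ = −rω sinθ.
|v| = rω|sinθ| = 0.0315·11.21·|sin 35.9°| = 0.20696 m/s = 206.96 mm/s.

207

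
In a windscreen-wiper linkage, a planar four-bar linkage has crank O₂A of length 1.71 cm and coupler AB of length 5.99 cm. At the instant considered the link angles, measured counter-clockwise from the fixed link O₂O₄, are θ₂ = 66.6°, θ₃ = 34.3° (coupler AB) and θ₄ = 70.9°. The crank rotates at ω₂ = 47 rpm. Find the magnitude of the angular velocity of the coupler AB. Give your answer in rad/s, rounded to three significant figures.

0.177

ω₂ = 4.922 rad/s (from 47 rpm).
Differentiating the loop-closure r₂e^{iθ₂}+r₃e^{iθ₃}=r₁+r₄e^{iθ₄} gives r₂ω₂e^{iθ₂}+r₃ω₃e^{iθ₃}=r₄ω₄e^{iθ₄}.
Eliminating the other unknown: ω₃ = r₂ω₂ sin(θ₄−θ₂) / [r₃ sin(θ₃−θ₄)].
Numerator sine = +0.07498; denominator sine = -0.59622.
Result = 0.0171·4.922·(+0.07498) / (0.0599·(-0.59622)) = -0.17669 rad/s; magnitude 0.17669 rad/s.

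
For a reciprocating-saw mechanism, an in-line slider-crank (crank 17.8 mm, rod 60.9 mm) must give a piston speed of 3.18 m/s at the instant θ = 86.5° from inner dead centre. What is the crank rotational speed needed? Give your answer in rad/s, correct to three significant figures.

For an in-line slider-crank, |v_piston| = rω|sinθ|·[1 + r cosθ/√(L² − r² sin²θ)].
With r = 0.0178 m, L = 0.0609 m, θ = 86.5°: the bracketed kinematic factor |dx/dθ| = 0.018098 m.
ω = v/|dx/dθ| = 3.18/0.018098 = 175.71 rad/s.

176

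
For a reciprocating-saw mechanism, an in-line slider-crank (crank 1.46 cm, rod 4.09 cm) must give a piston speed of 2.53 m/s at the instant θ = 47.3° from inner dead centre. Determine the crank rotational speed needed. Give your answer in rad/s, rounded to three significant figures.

189

For an in-line slider-crank, |v_piston| = rω|sinθ|·[1 + r cosθ/√(L² − r² sin²θ)].
With r = 0.0146 m, L = 0.0409 m, θ = 47.3°: the bracketed kinematic factor |dx/dθ| = 0.013422 m.
ω = v/|dx/dθ| = 2.53/0.013422 = 188.5 rad/s.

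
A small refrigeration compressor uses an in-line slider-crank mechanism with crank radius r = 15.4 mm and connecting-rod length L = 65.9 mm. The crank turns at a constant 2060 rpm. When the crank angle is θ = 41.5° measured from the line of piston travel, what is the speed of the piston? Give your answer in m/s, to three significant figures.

2.59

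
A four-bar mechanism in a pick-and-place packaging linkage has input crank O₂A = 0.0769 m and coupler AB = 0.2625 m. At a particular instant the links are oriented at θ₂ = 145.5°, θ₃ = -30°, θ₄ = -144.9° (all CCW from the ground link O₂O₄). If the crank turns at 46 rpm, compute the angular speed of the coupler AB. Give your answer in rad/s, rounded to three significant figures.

1.46

ω₂ = 4.817 rad/s (from 46 rpm).
Differentiating the loop-closure r₂e^{iθ₂}+r₃e^{iθ₃}=r₁+r₄e^{iθ₄} gives r₂ω₂e^{iθ₂}+r₃ω₃e^{iθ₃}=r₄ω₄e^{iθ₄}.
Eliminating the other unknown: ω₃ = r₂ω₂ sin(θ₄−θ₂) / [r₃ sin(θ₃−θ₄)].
Numerator sine = +0.93728; denominator sine = +0.90704.
Result = 0.0769·4.817·(+0.93728) / (0.2625·(+0.90704)) = +1.4582 rad/s; magnitude 1.4582 rad/s.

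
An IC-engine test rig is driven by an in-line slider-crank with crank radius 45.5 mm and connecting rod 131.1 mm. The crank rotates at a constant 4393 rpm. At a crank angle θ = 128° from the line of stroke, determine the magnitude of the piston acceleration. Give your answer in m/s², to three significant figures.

6660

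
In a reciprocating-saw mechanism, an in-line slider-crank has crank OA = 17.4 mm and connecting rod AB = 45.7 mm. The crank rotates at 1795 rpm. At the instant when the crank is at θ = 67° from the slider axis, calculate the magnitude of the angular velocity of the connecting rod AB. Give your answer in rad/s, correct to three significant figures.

ω = 188 rad/s (converted from 1795 rpm).
The rod makes angle φ with the slider axis where L sinφ = r sinθ; differentiating, L cosφ·φ̇ = r ω cosθ.
L cosφ = √(L² − r² sin²θ) = 0.042801 m.
|ω_rod| = r ω |cosθ| / √(L² − r² sin²θ) = 0.0174·188·0.39073/0.042801 = 29.858 rad/s.

29.9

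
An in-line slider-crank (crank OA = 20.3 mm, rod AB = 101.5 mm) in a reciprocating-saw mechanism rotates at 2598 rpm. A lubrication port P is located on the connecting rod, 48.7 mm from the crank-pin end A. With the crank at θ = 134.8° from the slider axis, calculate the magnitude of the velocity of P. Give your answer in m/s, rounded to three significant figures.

4.17

ω = 272.1 rad/s.  Crank-pin speed |V_A| = rω = 5.5229 m/s, perpendicular to OA.
Rod angle: sinφ = −(r/L) sinθ ⇒ φ = -8.159°; ω_rod = −rω cosθ/√(L²−r²sin²θ) = +38.733 rad/s.
V_P = V_A + ω_rod × AP, with AP = 0.0487 m along the rod.
Components: V_Px = −rω sinθ − a·ω_rod·sinφ = -3.6512 m/s;  V_Py = rω cosθ + a·ω_rod·cosφ = -2.0244 m/s.
|V_P| = √(V_Px² + V_Py²) = 4.1748 m/s.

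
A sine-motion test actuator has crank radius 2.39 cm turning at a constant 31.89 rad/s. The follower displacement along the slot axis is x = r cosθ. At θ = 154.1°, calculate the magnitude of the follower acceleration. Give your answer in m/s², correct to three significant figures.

ω = 31.89 rad/s
x = r cosθ ⇒ ẍ = −rω² cosθ (ω constant).
|a| = rω²|cosθ| = 0.0239·(31.89)²·|cos 154.1°| = 21.864 m/s².

21.9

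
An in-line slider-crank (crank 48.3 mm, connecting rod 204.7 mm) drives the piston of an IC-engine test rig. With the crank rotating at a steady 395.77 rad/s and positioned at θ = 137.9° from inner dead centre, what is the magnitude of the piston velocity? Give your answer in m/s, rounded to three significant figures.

10.5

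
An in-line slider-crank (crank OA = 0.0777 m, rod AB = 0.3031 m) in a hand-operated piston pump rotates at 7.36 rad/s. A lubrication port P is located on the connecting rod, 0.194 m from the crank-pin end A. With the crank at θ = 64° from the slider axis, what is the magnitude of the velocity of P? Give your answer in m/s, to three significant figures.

ω = 7.36 rad/s.  Crank-pin speed |V_A| = rω = 0.57187 m/s, perpendicular to OA.
Rod angle: sinφ = −(r/L) sinθ ⇒ φ = -13.321°; ω_rod = −rω cosθ/√(L²−r²sin²θ) = -0.84996 rad/s.
V_P = V_A + ω_rod × AP, with AP = 0.194 m along the rod.
Components: V_Px = −rω sinθ − a·ω_rod·sinφ = -0.55199 m/s;  V_Py = rω cosθ + a·ω_rod·cosφ = +0.090236 m/s.
|V_P| = √(V_Px² + V_Py²) = 0.55931 m/s.

0.559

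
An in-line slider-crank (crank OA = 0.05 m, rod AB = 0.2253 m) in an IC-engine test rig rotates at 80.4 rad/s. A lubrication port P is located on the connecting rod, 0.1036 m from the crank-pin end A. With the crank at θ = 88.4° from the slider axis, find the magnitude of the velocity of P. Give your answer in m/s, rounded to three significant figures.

4.03

ω = 80.4 rad/s.  Crank-pin speed |V_A| = rω = 4.02 m/s, perpendicular to OA.
Rod angle: sinφ = −(r/L) sinθ ⇒ φ = -12.817°; ω_rod = −rω cosθ/√(L²−r²sin²θ) = -0.51093 rad/s.
V_P = V_A + ω_rod × AP, with AP = 0.1036 m along the rod.
Components: V_Px = −rω sinθ − a·ω_rod·sinφ = -4.0302 m/s;  V_Py = rω cosθ + a·ω_rod·cosφ = +0.060631 m/s.
|V_P| = √(V_Px² + V_Py²) = 4.0306 m/s.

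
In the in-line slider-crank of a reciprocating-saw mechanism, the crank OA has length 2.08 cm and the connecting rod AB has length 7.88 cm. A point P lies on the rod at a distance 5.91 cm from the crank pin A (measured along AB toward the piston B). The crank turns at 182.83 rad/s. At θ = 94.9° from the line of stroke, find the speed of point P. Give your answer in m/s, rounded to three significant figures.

3.72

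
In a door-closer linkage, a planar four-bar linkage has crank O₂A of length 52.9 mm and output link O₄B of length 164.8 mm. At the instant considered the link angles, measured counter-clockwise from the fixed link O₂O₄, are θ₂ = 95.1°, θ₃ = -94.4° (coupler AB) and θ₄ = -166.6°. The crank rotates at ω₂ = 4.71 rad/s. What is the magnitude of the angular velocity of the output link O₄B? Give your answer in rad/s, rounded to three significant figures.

ω₂ = 4.71 rad/s
Differentiating the loop-closure r₂e^{iθ₂}+r₃e^{iθ₃}=r₁+r₄e^{iθ₄} gives r₂ω₂e^{iθ₂}+r₃ω₃e^{iθ₃}=r₄ω₄e^{iθ₄}.
Eliminating the other unknown: ω₄ = r₂ω₂ sin(θ₂−θ₃) / [r₄ sin(θ₄−θ₃)].
Numerator sine = -0.16505; denominator sine = -0.95213.
Result = 0.0529·4.71·(-0.16505) / (0.1648·(-0.95213)) = +0.26208 rad/s; magnitude 0.26208 rad/s.

0.262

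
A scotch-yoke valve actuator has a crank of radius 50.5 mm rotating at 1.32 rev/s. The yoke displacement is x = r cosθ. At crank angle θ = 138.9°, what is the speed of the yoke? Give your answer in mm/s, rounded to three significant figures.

275

ω = 8.294 rad/s (from 1.32 rev/s).
x = r cosθ ⇒ ẋ = −rω sinθ.
|v| = rω|sinθ| = 0.0505·8.294·|sin 138.9°| = 0.27533 m/s = 275.33 mm/s.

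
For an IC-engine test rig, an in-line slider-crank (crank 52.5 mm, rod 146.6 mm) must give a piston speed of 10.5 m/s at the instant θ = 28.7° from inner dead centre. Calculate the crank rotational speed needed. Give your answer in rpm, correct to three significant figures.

For an in-line slider-crank, |v_piston| = rω|sinθ|·[1 + r cosθ/√(L² − r² sin²θ)].
With r = 0.0525 m, L = 0.1466 m, θ = 28.7°: the bracketed kinematic factor |dx/dθ| = 0.033251 m.
ω = v/|dx/dθ| = 10.5/0.033251 = 315.78 rad/s.
N = 60ω/(2π) = 3015.5 rpm.

3020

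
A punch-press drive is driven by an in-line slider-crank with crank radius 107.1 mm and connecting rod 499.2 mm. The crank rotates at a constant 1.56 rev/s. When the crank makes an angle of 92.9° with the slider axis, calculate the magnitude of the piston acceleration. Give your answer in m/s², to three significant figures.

2.77

ω = 2π·1.56 = 9.802 rad/s
x(θ) = r cosθ + √(L² − r² sin²θ); with ω constant, a = ω²·d²x/dθ².
d²x/dθ² = −r cosθ − r²(cos2θ)/√u − r⁴ sin²2θ/(4u^{3/2}),  u = L² − r² sin²θ = 0.23776 m².
Substituting r = 0.1071 m, L = 0.4992 m, θ = 92.9°: d²x/dθ² = +0.028819 m.
a = ω²·d²x/dθ² = (9.802)²·(+0.028819) = +2.7688 m/s²;  |a| = 2.7688 m/s².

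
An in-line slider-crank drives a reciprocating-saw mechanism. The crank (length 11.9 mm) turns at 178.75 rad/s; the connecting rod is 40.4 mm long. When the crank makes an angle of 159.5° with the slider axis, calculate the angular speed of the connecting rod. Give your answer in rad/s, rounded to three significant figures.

ω = 178.8 rad/s
The rod makes angle φ with the slider axis where L sinφ = r sinθ; differentiating, L cosφ·φ̇ = r ω cosθ.
L cosφ = √(L² − r² sin²θ) = 0.040184 m.
|ω_rod| = r ω |cosθ| / √(L² − r² sin²θ) = 0.0119·178.8·0.93667/0.040184 = 49.582 rad/s.

49.6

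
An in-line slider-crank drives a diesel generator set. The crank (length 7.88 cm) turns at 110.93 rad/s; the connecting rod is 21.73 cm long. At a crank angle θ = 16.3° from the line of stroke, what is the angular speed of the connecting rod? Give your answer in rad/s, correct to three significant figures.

ω = 110.9 rad/s
The rod makes angle φ with the slider axis where L sinφ = r sinθ; differentiating, L cosφ·φ̇ = r ω cosθ.
L cosφ = √(L² − r² sin²θ) = 0.21617 m.
|ω_rod| = r ω |cosθ| / √(L² − r² sin²θ) = 0.0788·110.9·0.95981/0.21617 = 38.811 rad/s.

38.8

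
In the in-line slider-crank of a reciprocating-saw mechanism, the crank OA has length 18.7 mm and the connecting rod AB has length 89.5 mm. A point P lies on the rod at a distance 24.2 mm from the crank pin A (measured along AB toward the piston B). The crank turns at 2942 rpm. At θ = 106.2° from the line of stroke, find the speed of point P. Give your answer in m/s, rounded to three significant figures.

5.57

ω = 308.1 rad/s.  Crank-pin speed |V_A| = rω = 5.7612 m/s, perpendicular to OA.
Rod angle: sinφ = −(r/L) sinθ ⇒ φ = -11.575°; ω_rod = −rω cosθ/√(L²−r²sin²θ) = +18.332 rad/s.
V_P = V_A + ω_rod × AP, with AP = 0.0242 m along the rod.
Components: V_Px = −rω sinθ − a·ω_rod·sinφ = -5.4434 m/s;  V_Py = rω cosθ + a·ω_rod·cosφ = -1.1727 m/s.
|V_P| = √(V_Px² + V_Py²) = 5.5683 m/s.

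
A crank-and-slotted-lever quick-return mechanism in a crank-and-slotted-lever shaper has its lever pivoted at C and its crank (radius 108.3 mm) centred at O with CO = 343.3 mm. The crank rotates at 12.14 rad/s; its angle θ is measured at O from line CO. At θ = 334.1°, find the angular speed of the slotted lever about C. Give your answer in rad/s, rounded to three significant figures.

2.79

ω = 12.14 rad/s
Crank pin A relative to C: A = (d + r cosθ, r sinθ); lever angle φ = atan2(r sinθ, d + r cosθ).
Differentiating tanφ: φ̇ = rω(d cosθ + r)/(d² + r² + 2dr cosθ).
d² + r² + 2dr cosθ = |CA|² = 0.196474 m²;  d cosθ + r = +0.41712 m.
|ω_lever| = |0.1083·12.14·+0.41712| / 0.196474 = 2.7913 rad/s.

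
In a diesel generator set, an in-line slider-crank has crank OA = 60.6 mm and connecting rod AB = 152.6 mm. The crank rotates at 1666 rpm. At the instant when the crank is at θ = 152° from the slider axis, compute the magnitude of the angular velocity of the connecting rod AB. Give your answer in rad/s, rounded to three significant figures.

62.3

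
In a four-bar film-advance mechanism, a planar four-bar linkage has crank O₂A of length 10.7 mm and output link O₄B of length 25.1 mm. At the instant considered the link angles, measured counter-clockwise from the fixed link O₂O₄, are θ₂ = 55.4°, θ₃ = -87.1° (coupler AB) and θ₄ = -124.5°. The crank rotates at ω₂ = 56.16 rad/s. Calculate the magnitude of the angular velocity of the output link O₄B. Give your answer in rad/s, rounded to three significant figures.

24.0

ω₂ = 56.16 rad/s
Differentiating the loop-closure r₂e^{iθ₂}+r₃e^{iθ₃}=r₁+r₄e^{iθ₄} gives r₂ω₂e^{iθ₂}+r₃ω₃e^{iθ₃}=r₄ω₄e^{iθ₄}.
Eliminating the other unknown: ω₄ = r₂ω₂ sin(θ₂−θ₃) / [r₄ sin(θ₄−θ₃)].
Numerator sine = +0.60876; denominator sine = -0.60738.
Result = 0.0107·56.16·(+0.60876) / (0.0251·(-0.60738)) = -23.995 rad/s; magnitude 23.995 rad/s.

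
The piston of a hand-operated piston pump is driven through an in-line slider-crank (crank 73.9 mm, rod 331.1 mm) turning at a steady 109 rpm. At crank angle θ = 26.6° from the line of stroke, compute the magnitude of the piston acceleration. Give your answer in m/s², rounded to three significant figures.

9.92

ω = 2π·109/60 = 11.41 rad/s
x(θ) = r cosθ + √(L² − r² sin²θ); with ω constant, a = ω²·d²x/dθ².
d²x/dθ² = −r cosθ − r²(cos2θ)/√u − r⁴ sin²2θ/(4u^{3/2}),  u = L² − r² sin²θ = 0.108532 m².
Substituting r = 0.0739 m, L = 0.3311 m, θ = 26.6°: d²x/dθ² = -0.076142 m.
a = ω²·d²x/dθ² = (11.41)²·(-0.076142) = -9.9205 m/s²;  |a| = 9.9205 m/s².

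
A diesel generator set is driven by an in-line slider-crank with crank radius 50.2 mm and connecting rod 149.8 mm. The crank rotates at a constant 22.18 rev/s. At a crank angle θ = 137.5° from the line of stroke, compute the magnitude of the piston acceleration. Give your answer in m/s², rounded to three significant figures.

680

ω = 2π·22.2 = 139.4 rad/s
x(θ) = r cosθ + √(L² − r² sin²θ); with ω constant, a = ω²·d²x/dθ².
d²x/dθ² = −r cosθ − r²(cos2θ)/√u − r⁴ sin²2θ/(4u^{3/2}),  u = L² − r² sin²θ = 0.0212898 m².
Substituting r = 0.0502 m, L = 0.1498 m, θ = 137.5°: d²x/dθ² = +0.034999 m.
a = ω²·d²x/dθ² = (139.4)²·(+0.034999) = +679.73 m/s²;  |a| = 679.73 m/s².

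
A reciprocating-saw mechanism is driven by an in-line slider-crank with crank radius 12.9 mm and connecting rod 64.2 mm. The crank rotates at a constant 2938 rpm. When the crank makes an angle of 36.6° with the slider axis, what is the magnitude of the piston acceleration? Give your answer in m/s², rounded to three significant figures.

ω = 2π·2938/60 = 307.7 rad/s
x(θ) = r cosθ + √(L² − r² sin²θ); with ω constant, a = ω²·d²x/dθ².
d²x/dθ² = −r cosθ − r²(cos2θ)/√u − r⁴ sin²2θ/(4u^{3/2}),  u = L² − r² sin²θ = 0.00406248 m².
Substituting r = 0.0129 m, L = 0.0642 m, θ = 36.6°: d²x/dθ² = -0.011135 m.
a = ω²·d²x/dθ² = (307.7)²·(-0.011135) = -1054.1 m/s²;  |a| = 1054.1 m/s².

1050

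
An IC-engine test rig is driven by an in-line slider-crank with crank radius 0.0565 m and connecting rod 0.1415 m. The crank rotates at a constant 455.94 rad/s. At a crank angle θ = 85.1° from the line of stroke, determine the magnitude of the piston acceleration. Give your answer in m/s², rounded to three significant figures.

ω = 455.9 rad/s
x(θ) = r cosθ + √(L² − r² sin²θ); with ω constant, a = ω²·d²x/dθ².
d²x/dθ² = −r cosθ − r²(cos2θ)/√u − r⁴ sin²2θ/(4u^{3/2}),  u = L² − r² sin²θ = 0.0168533 m².
Substituting r = 0.0565 m, L = 0.1415 m, θ = 85.1°: d²x/dθ² = +0.019371 m.
a = ω²·d²x/dθ² = (455.9)²·(+0.019371) = +4026.9 m/s²;  |a| = 4026.9 m/s².

4030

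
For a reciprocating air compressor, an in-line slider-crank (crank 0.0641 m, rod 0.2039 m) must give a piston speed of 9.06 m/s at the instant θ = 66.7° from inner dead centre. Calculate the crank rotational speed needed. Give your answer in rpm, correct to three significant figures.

1300

For an in-line slider-crank, |v_piston| = rω|sinθ|·[1 + r cosθ/√(L² − r² sin²θ)].
With r = 0.0641 m, L = 0.2039 m, θ = 66.7°: the bracketed kinematic factor |dx/dθ| = 0.066519 m.
ω = v/|dx/dθ| = 9.06/0.066519 = 136.2 rad/s.
N = 60ω/(2π) = 1300.6 rpm.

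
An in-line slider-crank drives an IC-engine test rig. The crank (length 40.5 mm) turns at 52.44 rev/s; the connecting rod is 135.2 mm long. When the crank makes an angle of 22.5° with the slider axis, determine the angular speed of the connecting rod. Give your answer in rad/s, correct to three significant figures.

91.8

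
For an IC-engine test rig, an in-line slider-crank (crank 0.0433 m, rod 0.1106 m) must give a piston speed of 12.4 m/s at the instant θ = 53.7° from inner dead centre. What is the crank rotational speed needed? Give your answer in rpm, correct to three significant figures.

For an in-line slider-crank, |v_piston| = rω|sinθ|·[1 + r cosθ/√(L² − r² sin²θ)].
With r = 0.0433 m, L = 0.1106 m, θ = 53.7°: the bracketed kinematic factor |dx/dθ| = 0.04342 m.
ω = v/|dx/dθ| = 12.4/0.04342 = 285.58 rad/s.
N = 60ω/(2π) = 2727.1 rpm.

2730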